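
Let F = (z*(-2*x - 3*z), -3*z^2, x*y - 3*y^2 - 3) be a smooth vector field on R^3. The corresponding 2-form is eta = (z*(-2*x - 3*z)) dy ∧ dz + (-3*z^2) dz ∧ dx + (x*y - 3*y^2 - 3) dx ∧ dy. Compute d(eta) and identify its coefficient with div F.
d(eta) = (-2*z) dx ∧ dy ∧ dz; div F = -2*z

For a 2-form in R^3 of the form above, applying d gives a 3-form with coefficient ∂P/∂x + ∂Q/∂y + ∂R/∂z:
  ∂P/∂x = -2*z
  ∂Q/∂y = 0
  ∂R/∂z = 0
Sum = -2*z, which is exactly div F.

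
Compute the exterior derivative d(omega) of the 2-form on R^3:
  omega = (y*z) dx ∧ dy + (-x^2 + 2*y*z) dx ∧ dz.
d(omega) = (y - 2*z) dx ∧ dy ∧ dz

For a 2-form omega = sum_{i<j} g_{ij} dx_i ∧ dx_j, the exterior derivative is
  d(omega) = sum_{i<j} d(g_{ij}) ∧ dx_i ∧ dx_j = sum_{i<j, k} (∂g_{ij}/∂x_k) dx_k ∧ dx_i ∧ dx_j.
Expand each term, using dx_k ∧ dx_i ∧ dx_j = sgn(permutation) dx_{(a)} ∧ dx_{(b)} ∧ dx_{(c)} with (a < b < c) sorted:
  d(y*z) includes (∂/∂z)(y*z) dz = (y) dz, which multiplied by dx ∧ dy gives (y) dx ∧ dy ∧ dz
  d(-x^2 + 2*y*z) includes (∂/∂y)(-x^2 + 2*y*z) dy = (2*z) dy, which multiplied by dx ∧ dz gives (-2*z) dx ∧ dy ∧ dz
Collecting like 3-forms: d(omega) = (y - 2*z) dx ∧ dy ∧ dz.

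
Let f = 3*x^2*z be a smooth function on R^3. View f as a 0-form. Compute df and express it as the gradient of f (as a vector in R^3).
df = (6*x*z) dx + (0) dy + (3*x^2) dz; grad f = (6*x*z, 0, 3*x^2)

For a 0-form f, d f = (∂f/∂x) dx + (∂f/∂y) dy + (∂f/∂z) dz. The components of the vector representation are exactly the entries of grad f in Cartesian coordinates:
  ∂f/∂x = 6*x*z
  ∂f/∂y = 0
  ∂f/∂z = 3*x^2.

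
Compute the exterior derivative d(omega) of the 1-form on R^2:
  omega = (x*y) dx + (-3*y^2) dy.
d(omega) = (-x) dx ∧ dy

For a 1-form omega = sum_i f_i dx_i, the exterior derivative is
  d(omega) = sum_{i < j} (∂f_j/∂x_i - ∂f_i/∂x_j) dx_i ∧ dx_j.
  coefficient of dx ∧ dy: ∂f_2/∂x - ∂f_1/∂y = ∂(-3*y^2)/∂x - ∂(x*y)/∂y = -x
Assembling: d(omega) = (-x) dx ∧ dy.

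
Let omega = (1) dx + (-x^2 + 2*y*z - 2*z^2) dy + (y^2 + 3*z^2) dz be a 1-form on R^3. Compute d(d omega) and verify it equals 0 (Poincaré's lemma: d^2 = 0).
d(d omega) = 0

Step 1: d omega = sum_{i<j} (∂f_j/∂x_i - ∂f_i/∂x_j) dx_i ∧ dx_j:
  coeff of dx ∧ dy: -2*x
  coeff of dx ∧ dz: 0
  coeff of dy ∧ dz: 4*z
Step 2: Apply d again to each 2-form coefficient. The only possible 3-form in R^3 is dx ∧ dy ∧ dz, with coefficient
  ∂(coeff of dy∧dz)/∂x - ∂(coeff of dx∧dz)/∂y + ∂(coeff of dx∧dy)/∂z
  = ∂/∂x (4*z) - ∂/∂y (0) + ∂/∂z (-2*x).
Each of these terms simplifies to sums of mixed partials that cancel in pairs. The result is 0 (by equality of mixed partials for smooth functions — Schwarz / Clairaut).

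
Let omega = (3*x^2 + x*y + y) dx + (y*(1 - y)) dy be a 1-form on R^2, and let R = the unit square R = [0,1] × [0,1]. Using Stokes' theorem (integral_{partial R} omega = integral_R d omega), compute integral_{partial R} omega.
integral_(partial R) omega = -3/2

Stokes: integral_partial_R omega = integral_R d omega with d omega = (∂Q/∂x - ∂P/∂y) dx ∧ dy.
  ∂Q/∂x = 0
  ∂P/∂y = x + 1
  integrand = ∂Q/∂x - ∂P/∂y = -x - 1.
Integrating over R: integral_0^1 integral_0^1 (-x - 1) dx dy = -3/2.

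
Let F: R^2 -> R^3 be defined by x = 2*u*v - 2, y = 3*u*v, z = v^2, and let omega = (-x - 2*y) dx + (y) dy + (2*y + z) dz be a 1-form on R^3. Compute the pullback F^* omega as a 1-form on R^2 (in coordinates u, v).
F^* omega = (v*(-7*u*v + 4)) du + (-7*u^2*v + 12*u*v^2 + 4*u + 2*v^3) dv

Using F^*(f dg) = (f ∘ F) d(g ∘ F), substitute each coordinate x_i by F_i(u, v) in f_i, and replace dx_i by d F_i = (∂F_i/∂u) du + (∂F_i/∂v) dv.
  For the x component: f_1(F) = -8*u*v + 2; d F_1 = (2*v) du + (2*u) dv
  For the y component: f_2(F) = 3*u*v; d F_2 = (3*v) du + (3*u) dv
  For the z component: f_3(F) = v*(6*u + v); d F_3 = (0) du + (2*v) dv
Combining and collecting du, dv coefficients:
  coeff of du: v*(-7*u*v + 4)
  coeff of dv: -7*u^2*v + 12*u*v^2 + 4*u + 2*v^3
F^* omega = (v*(-7*u*v + 4)) du + (-7*u^2*v + 12*u*v^2 + 4*u + 2*v^3) dv.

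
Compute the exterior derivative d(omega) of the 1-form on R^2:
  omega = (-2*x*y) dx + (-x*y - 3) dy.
d(omega) = (2*x - y) dx ∧ dy

For a 1-form omega = sum_i f_i dx_i, the exterior derivative is
  d(omega) = sum_{i < j} (∂f_j/∂x_i - ∂f_i/∂x_j) dx_i ∧ dx_j.
  coefficient of dx ∧ dy: ∂f_2/∂x - ∂f_1/∂y = ∂(-x*y - 3)/∂x - ∂(-2*x*y)/∂y = 2*x - y
Assembling: d(omega) = (2*x - y) dx ∧ dy.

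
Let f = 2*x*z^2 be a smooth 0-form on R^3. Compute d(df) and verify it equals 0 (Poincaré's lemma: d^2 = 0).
d(df) = 0

Step 1: df = sum_i (∂f/∂x_i) dx_i = (2*z^2) dx + (0) dy + (4*x*z) dz.
Step 2: Apply d again. Using the 1-form formula, the coefficient of dx ∧ dy in d(df) is ∂^2 f/∂x ∂y - ∂^2 f/∂y ∂x = (0) - (0) = 0 (equality of mixed partials for smooth f).
Similarly for dx ∧ dz and dy ∧ dz — all coefficients vanish. So d(df) = 0.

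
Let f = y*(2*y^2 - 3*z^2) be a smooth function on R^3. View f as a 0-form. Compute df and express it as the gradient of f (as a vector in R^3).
df = (0) dx + (6*y^2 - 3*z^2) dy + (-6*y*z) dz; grad f = (0, 6*y^2 - 3*z^2, -6*y*z)

For a 0-form f, d f = (∂f/∂x) dx + (∂f/∂y) dy + (∂f/∂z) dz. The components of the vector representation are exactly the entries of grad f in Cartesian coordinates:
  ∂f/∂x = 0
  ∂f/∂y = 6*y^2 - 3*z^2
  ∂f/∂z = -6*y*z.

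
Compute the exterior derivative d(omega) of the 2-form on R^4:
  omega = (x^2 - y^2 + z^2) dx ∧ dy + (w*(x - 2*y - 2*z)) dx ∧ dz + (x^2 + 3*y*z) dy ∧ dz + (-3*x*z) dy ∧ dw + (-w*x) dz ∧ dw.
d(omega) = (2*w + 2*x + 2*z) dx ∧ dy ∧ dz + (-w + x - 2*y - 2*z) dx ∧ dz ∧ dw + (-3*z) dx ∧ dy ∧ dw + (3*x) dy ∧ dz ∧ dw

For a 2-form omega = sum_{i<j} g_{ij} dx_i ∧ dx_j, the exterior derivative is
  d(omega) = sum_{i<j} d(g_{ij}) ∧ dx_i ∧ dx_j = sum_{i<j, k} (∂g_{ij}/∂x_k) dx_k ∧ dx_i ∧ dx_j.
Expand each term, using dx_k ∧ dx_i ∧ dx_j = sgn(permutation) dx_{(a)} ∧ dx_{(b)} ∧ dx_{(c)} with (a < b < c) sorted:
  d(x^2 - y^2 + z^2) includes (∂/∂z)(x^2 - y^2 + z^2) dz = (2*z) dz, which multiplied by dx ∧ dy gives (2*z) dx ∧ dy ∧ dz
  d(w*(x - 2*y - 2*z)) includes (∂/∂y)(w*(x - 2*y - 2*z)) dy = (-2*w) dy, which multiplied by dx ∧ dz gives (2*w) dx ∧ dy ∧ dz
  d(w*(x - 2*y - 2*z)) includes (∂/∂w)(w*(x - 2*y - 2*z)) dw = (x - 2*y - 2*z) dw, which multiplied by dx ∧ dz gives (x - 2*y - 2*z) dx ∧ dz ∧ dw
  d(x^2 + 3*y*z) includes (∂/∂x)(x^2 + 3*y*z) dx = (2*x) dx, which multiplied by dy ∧ dz gives (2*x) dx ∧ dy ∧ dz
  d(-3*x*z) includes (∂/∂x)(-3*x*z) dx = (-3*z) dx, which multiplied by dy ∧ dw gives (-3*z) dx ∧ dy ∧ dw
  d(-3*x*z) includes (∂/∂z)(-3*x*z) dz = (-3*x) dz, which multiplied by dy ∧ dw gives (3*x) dy ∧ dz ∧ dw
  d(-w*x) includes (∂/∂x)(-w*x) dx = (-w) dx, which multiplied by dz ∧ dw gives (-w) dx ∧ dz ∧ dw
Collecting like 3-forms: d(omega) = (2*w + 2*x + 2*z) dx ∧ dy ∧ dz + (-w + x - 2*y - 2*z) dx ∧ dz ∧ dw + (-3*z) dx ∧ dy ∧ dw + (3*x) dy ∧ dz ∧ dw.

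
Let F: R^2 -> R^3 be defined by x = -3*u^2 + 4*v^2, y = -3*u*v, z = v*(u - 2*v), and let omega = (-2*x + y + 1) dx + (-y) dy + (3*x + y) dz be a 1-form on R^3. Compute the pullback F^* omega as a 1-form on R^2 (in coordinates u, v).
F^* omega = (-36*u^3 + 9*u^2*v + 36*u*v^2 - 6*u + 12*v^3) du + (-9*u^3 + 72*u^2*v - 112*v^3 + 8*v) dv

Using F^*(f dg) = (f ∘ F) d(g ∘ F), substitute each coordinate x_i by F_i(u, v) in f_i, and replace dx_i by d F_i = (∂F_i/∂u) du + (∂F_i/∂v) dv.
  For the x component: f_1(F) = 6*u^2 - 3*u*v - 8*v^2 + 1; d F_1 = (-6*u) du + (8*v) dv
  For the y component: f_2(F) = 3*u*v; d F_2 = (-3*v) du + (-3*u) dv
  For the z component: f_3(F) = -9*u^2 - 3*u*v + 12*v^2; d F_3 = (v) du + (u - 4*v) dv
Combining and collecting du, dv coefficients:
  coeff of du: -36*u^3 + 9*u^2*v + 36*u*v^2 - 6*u + 12*v^3
  coeff of dv: -9*u^3 + 72*u^2*v - 112*v^3 + 8*v
F^* omega = (-36*u^3 + 9*u^2*v + 36*u*v^2 - 6*u + 12*v^3) du + (-9*u^3 + 72*u^2*v - 112*v^3 + 8*v) dv.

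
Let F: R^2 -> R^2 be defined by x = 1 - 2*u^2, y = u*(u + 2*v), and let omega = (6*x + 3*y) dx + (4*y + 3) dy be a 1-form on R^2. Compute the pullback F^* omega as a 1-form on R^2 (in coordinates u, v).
F^* omega = (44*u^3 + 16*u*v^2 - 18*u + 6*v) du + (2*u*(4*u^2 + 8*u*v + 3)) dv

Using F^*(f dg) = (f ∘ F) d(g ∘ F), substitute each coordinate x_i by F_i(u, v) in f_i, and replace dx_i by d F_i = (∂F_i/∂u) du + (∂F_i/∂v) dv.
  For the x component: f_1(F) = -9*u^2 + 6*u*v + 6; d F_1 = (-4*u) du + (0) dv
  For the y component: f_2(F) = 4*u^2 + 8*u*v + 3; d F_2 = (2*u + 2*v) du + (2*u) dv
Combining and collecting du, dv coefficients:
  coeff of du: 44*u^3 + 16*u*v^2 - 18*u + 6*v
  coeff of dv: 2*u*(4*u^2 + 8*u*v + 3)
F^* omega = (44*u^3 + 16*u*v^2 - 18*u + 6*v) du + (2*u*(4*u^2 + 8*u*v + 3)) dv.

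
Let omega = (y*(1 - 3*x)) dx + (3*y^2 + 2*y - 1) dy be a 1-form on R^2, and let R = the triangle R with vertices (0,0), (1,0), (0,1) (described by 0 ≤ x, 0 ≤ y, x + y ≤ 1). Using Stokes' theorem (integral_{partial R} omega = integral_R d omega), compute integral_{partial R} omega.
integral_(partial R) omega = 0

Stokes: integral_partial_R omega = integral_R d omega with d omega = (∂Q/∂x - ∂P/∂y) dx ∧ dy.
  ∂Q/∂x = 0
  ∂P/∂y = 1 - 3*x
  integrand = ∂Q/∂x - ∂P/∂y = 3*x - 1.
Integrating over R: integral_0^1 integral_0^{1-x} (3*x - 1) dy dx = 0.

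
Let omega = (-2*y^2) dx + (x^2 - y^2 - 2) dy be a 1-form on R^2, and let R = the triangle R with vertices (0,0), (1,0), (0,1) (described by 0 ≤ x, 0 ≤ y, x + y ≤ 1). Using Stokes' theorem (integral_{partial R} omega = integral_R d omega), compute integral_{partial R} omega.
integral_(partial R) omega = 1

Stokes: integral_partial_R omega = integral_R d omega with d omega = (∂Q/∂x - ∂P/∂y) dx ∧ dy.
  ∂Q/∂x = 2*x
  ∂P/∂y = -4*y
  integrand = ∂Q/∂x - ∂P/∂y = 2*x + 4*y.
Integrating over R: integral_0^1 integral_0^{1-x} (2*x + 4*y) dy dx = 1.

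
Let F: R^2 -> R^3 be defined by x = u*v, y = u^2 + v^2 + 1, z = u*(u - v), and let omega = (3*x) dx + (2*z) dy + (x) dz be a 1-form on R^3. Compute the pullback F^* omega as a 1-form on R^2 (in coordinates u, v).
F^* omega = (2*u*(2*u^2 - u*v + v^2)) du + (2*u*v*(3*u - 2*v)) dv

Using F^*(f dg) = (f ∘ F) d(g ∘ F), substitute each coordinate x_i by F_i(u, v) in f_i, and replace dx_i by d F_i = (∂F_i/∂u) du + (∂F_i/∂v) dv.
  For the x component: f_1(F) = 3*u*v; d F_1 = (v) du + (u) dv
  For the y component: f_2(F) = 2*u*(u - v); d F_2 = (2*u) du + (2*v) dv
  For the z component: f_3(F) = u*v; d F_3 = (2*u - v) du + (-u) dv
Combining and collecting du, dv coefficients:
  coeff of du: 2*u*(2*u^2 - u*v + v^2)
  coeff of dv: 2*u*v*(3*u - 2*v)
F^* omega = (2*u*(2*u^2 - u*v + v^2)) du + (2*u*v*(3*u - 2*v)) dv.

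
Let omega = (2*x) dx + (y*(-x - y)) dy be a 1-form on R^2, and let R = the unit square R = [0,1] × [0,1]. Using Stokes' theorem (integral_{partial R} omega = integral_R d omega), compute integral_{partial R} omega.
integral_(partial R) omega = -1/2

Stokes: integral_partial_R omega = integral_R d omega with d omega = (∂Q/∂x - ∂P/∂y) dx ∧ dy.
  ∂Q/∂x = -y
  ∂P/∂y = 0
  integrand = ∂Q/∂x - ∂P/∂y = -y.
Integrating over R: integral_0^1 integral_0^1 (-y) dx dy = -1/2.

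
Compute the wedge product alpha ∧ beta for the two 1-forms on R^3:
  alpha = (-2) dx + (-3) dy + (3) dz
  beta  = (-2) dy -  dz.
alpha ∧ beta = (4) dx ∧ dy + (2) dx ∧ dz + (9) dy ∧ dz

Distribute the wedge, using dx_i ∧ dx_j = -dx_j ∧ dx_i and dx_i ∧ dx_i = 0. For each pair (i, j) with i < j, the coefficient of dx_i ∧ dx_j in alpha ∧ beta is (alpha_i * beta_j - alpha_j * beta_i). Collecting: alpha ∧ beta = (4) dx ∧ dy + (2) dx ∧ dz + (9) dy ∧ dz.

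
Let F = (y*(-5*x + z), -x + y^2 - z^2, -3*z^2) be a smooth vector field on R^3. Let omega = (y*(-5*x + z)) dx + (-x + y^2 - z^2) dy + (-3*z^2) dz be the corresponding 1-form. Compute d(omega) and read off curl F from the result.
d(omega) = (2*z) dy ∧ dz + (y) dz ∧ dx + (5*x - z - 1) dx ∧ dy; curl F = (2*z, y, 5*x - z - 1)

d omega = sum_{i<j} (∂f_j/∂x_i - ∂f_i/∂x_j) dx_i ∧ dx_j. Under the identification (dy ∧ dz, dz ∧ dx, dx ∧ dy) ↔ (e_x, e_y, e_z), the coefficients are exactly the components of curl F. Compute:
  ∂R/∂y - ∂Q/∂z = (0) - (-2*z) = 2*z
  ∂P/∂z - ∂R/∂x = (y) - (0) = y
  ∂Q/∂x - ∂P/∂y = (-1) - (-5*x + z) = 5*x - z - 1.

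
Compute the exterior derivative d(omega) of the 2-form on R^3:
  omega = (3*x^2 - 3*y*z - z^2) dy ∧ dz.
d(omega) = (6*x) dx ∧ dy ∧ dz

For a 2-form omega = sum_{i<j} g_{ij} dx_i ∧ dx_j, the exterior derivative is
  d(omega) = sum_{i<j} d(g_{ij}) ∧ dx_i ∧ dx_j = sum_{i<j, k} (∂g_{ij}/∂x_k) dx_k ∧ dx_i ∧ dx_j.
Expand each term, using dx_k ∧ dx_i ∧ dx_j = sgn(permutation) dx_{(a)} ∧ dx_{(b)} ∧ dx_{(c)} with (a < b < c) sorted:
  d(3*x^2 - 3*y*z - z^2) includes (∂/∂x)(3*x^2 - 3*y*z - z^2) dx = (6*x) dx, which multiplied by dy ∧ dz gives (6*x) dx ∧ dy ∧ dz
Collecting like 3-forms: d(omega) = (6*x) dx ∧ dy ∧ dz.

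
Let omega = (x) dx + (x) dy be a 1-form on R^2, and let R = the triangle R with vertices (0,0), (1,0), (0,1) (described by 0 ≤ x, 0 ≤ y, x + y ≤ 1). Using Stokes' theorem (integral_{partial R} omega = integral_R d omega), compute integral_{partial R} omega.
integral_(partial R) omega = 1/2

Stokes: integral_partial_R omega = integral_R d omega with d omega = (∂Q/∂x - ∂P/∂y) dx ∧ dy.
  ∂Q/∂x = 1
  ∂P/∂y = 0
  integrand = ∂Q/∂x - ∂P/∂y = 1.
Integrating over R: integral_0^1 integral_0^{1-x} (1) dy dx = 1/2.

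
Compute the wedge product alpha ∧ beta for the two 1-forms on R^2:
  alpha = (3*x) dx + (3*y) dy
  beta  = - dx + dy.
alpha ∧ beta = (3*x + 3*y) dx ∧ dy

Distribute the wedge, using dx_i ∧ dx_j = -dx_j ∧ dx_i and dx_i ∧ dx_i = 0. For each pair (i, j) with i < j, the coefficient of dx_i ∧ dx_j in alpha ∧ beta is (alpha_i * beta_j - alpha_j * beta_i). Collecting: alpha ∧ beta = (3*x + 3*y) dx ∧ dy.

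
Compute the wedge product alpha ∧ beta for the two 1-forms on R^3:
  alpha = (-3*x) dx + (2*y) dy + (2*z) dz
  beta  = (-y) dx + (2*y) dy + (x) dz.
alpha ∧ beta = (2*y*(-3*x + y)) dx ∧ dy + (-3*x^2 + 2*y*z) dx ∧ dz + (2*y*(x - 2*z)) dy ∧ dz

Distribute the wedge, using dx_i ∧ dx_j = -dx_j ∧ dx_i and dx_i ∧ dx_i = 0. For each pair (i, j) with i < j, the coefficient of dx_i ∧ dx_j in alpha ∧ beta is (alpha_i * beta_j - alpha_j * beta_i). Collecting: alpha ∧ beta = (2*y*(-3*x + y)) dx ∧ dy + (-3*x^2 + 2*y*z) dx ∧ dz + (2*y*(x - 2*z)) dy ∧ dz.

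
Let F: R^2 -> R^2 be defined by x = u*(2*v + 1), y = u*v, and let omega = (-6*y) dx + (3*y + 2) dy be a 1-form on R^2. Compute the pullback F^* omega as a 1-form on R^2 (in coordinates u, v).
F^* omega = (v*(-9*u*v - 6*u + 2)) du + (u*(-9*u*v + 2)) dv

Using F^*(f dg) = (f ∘ F) d(g ∘ F), substitute each coordinate x_i by F_i(u, v) in f_i, and replace dx_i by d F_i = (∂F_i/∂u) du + (∂F_i/∂v) dv.
  For the x component: f_1(F) = -6*u*v; d F_1 = (2*v + 1) du + (2*u) dv
  For the y component: f_2(F) = 3*u*v + 2; d F_2 = (v) du + (u) dv
Combining and collecting du, dv coefficients:
  coeff of du: v*(-9*u*v - 6*u + 2)
  coeff of dv: u*(-9*u*v + 2)
F^* omega = (v*(-9*u*v - 6*u + 2)) du + (u*(-9*u*v + 2)) dv.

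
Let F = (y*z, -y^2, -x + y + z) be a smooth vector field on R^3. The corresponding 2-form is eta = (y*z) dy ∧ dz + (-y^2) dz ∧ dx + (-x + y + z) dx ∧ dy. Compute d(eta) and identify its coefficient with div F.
d(eta) = (1 - 2*y) dx ∧ dy ∧ dz; div F = 1 - 2*y

For a 2-form in R^3 of the form above, applying d gives a 3-form with coefficient ∂P/∂x + ∂Q/∂y + ∂R/∂z:
  ∂P/∂x = 0
  ∂Q/∂y = -2*y
  ∂R/∂z = 1
Sum = 1 - 2*y, which is exactly div F.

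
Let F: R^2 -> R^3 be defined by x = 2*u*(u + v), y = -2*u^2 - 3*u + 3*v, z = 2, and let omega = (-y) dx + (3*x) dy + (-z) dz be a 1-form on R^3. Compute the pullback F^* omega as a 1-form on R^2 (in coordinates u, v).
F^* omega = (-16*u^3 - 20*u^2*v - 6*u^2 - 24*u*v - 6*v^2) du + (4*u*(u^2 + 6*u + 3*v)) dv

Using F^*(f dg) = (f ∘ F) d(g ∘ F), substitute each coordinate x_i by F_i(u, v) in f_i, and replace dx_i by d F_i = (∂F_i/∂u) du + (∂F_i/∂v) dv.
  For the x component: f_1(F) = 2*u^2 + 3*u - 3*v; d F_1 = (4*u + 2*v) du + (2*u) dv
  For the y component: f_2(F) = 6*u*(u + v); d F_2 = (-4*u - 3) du + (3) dv
  For the z component: f_3(F) = -2; d F_3 = (0) du + (0) dv
Combining and collecting du, dv coefficients:
  coeff of du: -16*u^3 - 20*u^2*v - 6*u^2 - 24*u*v - 6*v^2
  coeff of dv: 4*u*(u^2 + 6*u + 3*v)
F^* omega = (-16*u^3 - 20*u^2*v - 6*u^2 - 24*u*v - 6*v^2) du + (4*u*(u^2 + 6*u + 3*v)) dv.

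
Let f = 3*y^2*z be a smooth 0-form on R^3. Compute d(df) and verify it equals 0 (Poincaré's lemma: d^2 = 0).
d(df) = 0

Step 1: df = sum_i (∂f/∂x_i) dx_i = (0) dx + (6*y*z) dy + (3*y^2) dz.
Step 2: Apply d again. Using the 1-form formula, the coefficient of dx ∧ dy in d(df) is ∂^2 f/∂x ∂y - ∂^2 f/∂y ∂x = (0) - (0) = 0 (equality of mixed partials for smooth f).
Similarly for dx ∧ dz and dy ∧ dz — all coefficients vanish. So d(df) = 0.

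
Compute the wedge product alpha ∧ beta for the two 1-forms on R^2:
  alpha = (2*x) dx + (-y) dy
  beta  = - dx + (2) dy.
alpha ∧ beta = (4*x - y) dx ∧ dy

Distribute the wedge, using dx_i ∧ dx_j = -dx_j ∧ dx_i and dx_i ∧ dx_i = 0. For each pair (i, j) with i < j, the coefficient of dx_i ∧ dx_j in alpha ∧ beta is (alpha_i * beta_j - alpha_j * beta_i). Collecting: alpha ∧ beta = (4*x - y) dx ∧ dy.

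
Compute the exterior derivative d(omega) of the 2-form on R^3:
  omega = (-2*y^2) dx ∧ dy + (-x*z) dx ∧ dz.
d(omega) = 0

For a 2-form omega = sum_{i<j} g_{ij} dx_i ∧ dx_j, the exterior derivative is
  d(omega) = sum_{i<j} d(g_{ij}) ∧ dx_i ∧ dx_j = sum_{i<j, k} (∂g_{ij}/∂x_k) dx_k ∧ dx_i ∧ dx_j.
Expand each term, using dx_k ∧ dx_i ∧ dx_j = sgn(permutation) dx_{(a)} ∧ dx_{(b)} ∧ dx_{(c)} with (a < b < c) sorted:

Collecting like 3-forms: d(omega) = 0.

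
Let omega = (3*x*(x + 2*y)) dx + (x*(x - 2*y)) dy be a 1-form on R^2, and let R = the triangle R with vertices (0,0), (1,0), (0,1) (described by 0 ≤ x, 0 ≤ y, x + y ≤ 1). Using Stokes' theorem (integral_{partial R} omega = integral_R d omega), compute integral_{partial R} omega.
integral_(partial R) omega = -1

Stokes: integral_partial_R omega = integral_R d omega with d omega = (∂Q/∂x - ∂P/∂y) dx ∧ dy.
  ∂Q/∂x = 2*x - 2*y
  ∂P/∂y = 6*x
  integrand = ∂Q/∂x - ∂P/∂y = -4*x - 2*y.
Integrating over R: integral_0^1 integral_0^{1-x} (-4*x - 2*y) dy dx = -1.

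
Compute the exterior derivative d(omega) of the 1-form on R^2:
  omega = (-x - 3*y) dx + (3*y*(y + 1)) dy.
d(omega) = (3) dx ∧ dy

For a 1-form omega = sum_i f_i dx_i, the exterior derivative is
  d(omega) = sum_{i < j} (∂f_j/∂x_i - ∂f_i/∂x_j) dx_i ∧ dx_j.
  coefficient of dx ∧ dy: ∂f_2/∂x - ∂f_1/∂y = ∂(3*y*(y + 1))/∂x - ∂(-x - 3*y)/∂y = 3
Assembling: d(omega) = (3) dx ∧ dy.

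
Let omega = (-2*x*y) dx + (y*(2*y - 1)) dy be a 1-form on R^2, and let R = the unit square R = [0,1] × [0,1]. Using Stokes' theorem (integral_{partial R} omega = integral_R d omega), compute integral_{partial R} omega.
integral_(partial R) omega = 1

Stokes: integral_partial_R omega = integral_R d omega with d omega = (∂Q/∂x - ∂P/∂y) dx ∧ dy.
  ∂Q/∂x = 0
  ∂P/∂y = -2*x
  integrand = ∂Q/∂x - ∂P/∂y = 2*x.
Integrating over R: integral_0^1 integral_0^1 (2*x) dx dy = 1.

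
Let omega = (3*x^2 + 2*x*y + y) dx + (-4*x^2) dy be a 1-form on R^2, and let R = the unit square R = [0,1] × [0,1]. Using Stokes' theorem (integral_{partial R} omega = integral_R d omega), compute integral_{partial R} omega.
integral_(partial R) omega = -6

Stokes: integral_partial_R omega = integral_R d omega with d omega = (∂Q/∂x - ∂P/∂y) dx ∧ dy.
  ∂Q/∂x = -8*x
  ∂P/∂y = 2*x + 1
  integrand = ∂Q/∂x - ∂P/∂y = -10*x - 1.
Integrating over R: integral_0^1 integral_0^1 (-10*x - 1) dx dy = -6.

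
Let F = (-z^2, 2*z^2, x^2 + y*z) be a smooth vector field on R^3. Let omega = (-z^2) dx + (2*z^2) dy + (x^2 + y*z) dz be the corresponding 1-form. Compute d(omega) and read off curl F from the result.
d(omega) = (-3*z) dy ∧ dz + (-2*x - 2*z) dz ∧ dx + (0) dx ∧ dy; curl F = (-3*z, -2*x - 2*z, 0)

d omega = sum_{i<j} (∂f_j/∂x_i - ∂f_i/∂x_j) dx_i ∧ dx_j. Under the identification (dy ∧ dz, dz ∧ dx, dx ∧ dy) ↔ (e_x, e_y, e_z), the coefficients are exactly the components of curl F. Compute:
  ∂R/∂y - ∂Q/∂z = (z) - (4*z) = -3*z
  ∂P/∂z - ∂R/∂x = (-2*z) - (2*x) = -2*x - 2*z
  ∂Q/∂x - ∂P/∂y = (0) - (0) = 0.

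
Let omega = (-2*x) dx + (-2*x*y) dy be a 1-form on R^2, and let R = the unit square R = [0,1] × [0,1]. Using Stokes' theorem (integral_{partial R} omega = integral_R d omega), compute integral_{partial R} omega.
integral_(partial R) omega = -1

Stokes: integral_partial_R omega = integral_R d omega with d omega = (∂Q/∂x - ∂P/∂y) dx ∧ dy.
  ∂Q/∂x = -2*y
  ∂P/∂y = 0
  integrand = ∂Q/∂x - ∂P/∂y = -2*y.
Integrating over R: integral_0^1 integral_0^1 (-2*y) dx dy = -1.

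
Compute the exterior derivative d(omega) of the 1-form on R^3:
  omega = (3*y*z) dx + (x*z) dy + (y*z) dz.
d(omega) = (-2*z) dx ∧ dy + (-3*y) dx ∧ dz + (-x + z) dy ∧ dz

For a 1-form omega = sum_i f_i dx_i, the exterior derivative is
  d(omega) = sum_{i < j} (∂f_j/∂x_i - ∂f_i/∂x_j) dx_i ∧ dx_j.
  coefficient of dx ∧ dy: ∂f_2/∂x - ∂f_1/∂y = ∂(x*z)/∂x - ∂(3*y*z)/∂y = -2*z
  coefficient of dx ∧ dz: ∂f_3/∂x - ∂f_1/∂z = ∂(y*z)/∂x - ∂(3*y*z)/∂z = -3*y
  coefficient of dy ∧ dz: ∂f_3/∂y - ∂f_2/∂z = ∂(y*z)/∂y - ∂(x*z)/∂z = -x + z
Assembling: d(omega) = (-2*z) dx ∧ dy + (-3*y) dx ∧ dz + (-x + z) dy ∧ dz.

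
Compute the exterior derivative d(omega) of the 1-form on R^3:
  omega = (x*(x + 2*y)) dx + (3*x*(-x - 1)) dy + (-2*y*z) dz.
d(omega) = (-8*x - 3) dx ∧ dy + (-2*z) dy ∧ dz

For a 1-form omega = sum_i f_i dx_i, the exterior derivative is
  d(omega) = sum_{i < j} (∂f_j/∂x_i - ∂f_i/∂x_j) dx_i ∧ dx_j.
  coefficient of dx ∧ dy: ∂f_2/∂x - ∂f_1/∂y = ∂(3*x*(-x - 1))/∂x - ∂(x*(x + 2*y))/∂y = -8*x - 3
  coefficient of dy ∧ dz: ∂f_3/∂y - ∂f_2/∂z = ∂(-2*y*z)/∂y - ∂(3*x*(-x - 1))/∂z = -2*z
Assembling: d(omega) = (-8*x - 3) dx ∧ dy + (-2*z) dy ∧ dz.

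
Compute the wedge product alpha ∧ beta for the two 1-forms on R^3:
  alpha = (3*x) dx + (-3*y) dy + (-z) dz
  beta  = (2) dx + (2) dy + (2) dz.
alpha ∧ beta = (6*x + 6*y) dx ∧ dy + (6*x + 2*z) dx ∧ dz + (-6*y + 2*z) dy ∧ dz

Distribute the wedge, using dx_i ∧ dx_j = -dx_j ∧ dx_i and dx_i ∧ dx_i = 0. For each pair (i, j) with i < j, the coefficient of dx_i ∧ dx_j in alpha ∧ beta is (alpha_i * beta_j - alpha_j * beta_i). Collecting: alpha ∧ beta = (6*x + 6*y) dx ∧ dy + (6*x + 2*z) dx ∧ dz + (-6*y + 2*z) dy ∧ dz.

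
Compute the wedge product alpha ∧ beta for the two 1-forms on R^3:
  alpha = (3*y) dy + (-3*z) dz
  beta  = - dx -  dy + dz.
alpha ∧ beta = (3*y) dx ∧ dy + (3*y - 3*z) dy ∧ dz + (-3*z) dx ∧ dz

Distribute the wedge, using dx_i ∧ dx_j = -dx_j ∧ dx_i and dx_i ∧ dx_i = 0. For each pair (i, j) with i < j, the coefficient of dx_i ∧ dx_j in alpha ∧ beta is (alpha_i * beta_j - alpha_j * beta_i). Collecting: alpha ∧ beta = (3*y) dx ∧ dy + (3*y - 3*z) dy ∧ dz + (-3*z) dx ∧ dz.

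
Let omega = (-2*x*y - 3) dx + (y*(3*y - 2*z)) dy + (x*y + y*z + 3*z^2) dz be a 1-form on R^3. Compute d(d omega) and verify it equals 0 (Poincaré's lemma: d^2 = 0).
d(d omega) = 0

Step 1: d omega = sum_{i<j} (∂f_j/∂x_i - ∂f_i/∂x_j) dx_i ∧ dx_j:
  coeff of dx ∧ dy: 2*x
  coeff of dx ∧ dz: y
  coeff of dy ∧ dz: x + 2*y + z
Step 2: Apply d again to each 2-form coefficient. The only possible 3-form in R^3 is dx ∧ dy ∧ dz, with coefficient
  ∂(coeff of dy∧dz)/∂x - ∂(coeff of dx∧dz)/∂y + ∂(coeff of dx∧dy)/∂z
  = ∂/∂x (x + 2*y + z) - ∂/∂y (y) + ∂/∂z (2*x).
Each of these terms simplifies to sums of mixed partials that cancel in pairs. The result is 0 (by equality of mixed partials for smooth functions — Schwarz / Clairaut).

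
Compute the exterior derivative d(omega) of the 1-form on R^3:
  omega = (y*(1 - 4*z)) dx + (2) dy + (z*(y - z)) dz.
d(omega) = (4*z - 1) dx ∧ dy + (4*y) dx ∧ dz + (z) dy ∧ dz

For a 1-form omega = sum_i f_i dx_i, the exterior derivative is
  d(omega) = sum_{i < j} (∂f_j/∂x_i - ∂f_i/∂x_j) dx_i ∧ dx_j.
  coefficient of dx ∧ dy: ∂f_2/∂x - ∂f_1/∂y = ∂(2)/∂x - ∂(y*(1 - 4*z))/∂y = 4*z - 1
  coefficient of dx ∧ dz: ∂f_3/∂x - ∂f_1/∂z = ∂(z*(y - z))/∂x - ∂(y*(1 - 4*z))/∂z = 4*y
  coefficient of dy ∧ dz: ∂f_3/∂y - ∂f_2/∂z = ∂(z*(y - z))/∂y - ∂(2)/∂z = z
Assembling: d(omega) = (4*z - 1) dx ∧ dy + (4*y) dx ∧ dz + (z) dy ∧ dz.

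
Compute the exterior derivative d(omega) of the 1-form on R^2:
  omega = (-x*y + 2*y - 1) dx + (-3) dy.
d(omega) = (x - 2) dx ∧ dy

For a 1-form omega = sum_i f_i dx_i, the exterior derivative is
  d(omega) = sum_{i < j} (∂f_j/∂x_i - ∂f_i/∂x_j) dx_i ∧ dx_j.
  coefficient of dx ∧ dy: ∂f_2/∂x - ∂f_1/∂y = ∂(-3)/∂x - ∂(-x*y + 2*y - 1)/∂y = x - 2
Assembling: d(omega) = (x - 2) dx ∧ dy.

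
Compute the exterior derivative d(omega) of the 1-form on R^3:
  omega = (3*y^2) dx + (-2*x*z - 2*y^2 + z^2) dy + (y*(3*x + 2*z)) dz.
d(omega) = (-6*y - 2*z) dx ∧ dy + (3*y) dx ∧ dz + (5*x) dy ∧ dz

For a 1-form omega = sum_i f_i dx_i, the exterior derivative is
  d(omega) = sum_{i < j} (∂f_j/∂x_i - ∂f_i/∂x_j) dx_i ∧ dx_j.
  coefficient of dx ∧ dy: ∂f_2/∂x - ∂f_1/∂y = ∂(-2*x*z - 2*y^2 + z^2)/∂x - ∂(3*y^2)/∂y = -6*y - 2*z
  coefficient of dx ∧ dz: ∂f_3/∂x - ∂f_1/∂z = ∂(y*(3*x + 2*z))/∂x - ∂(3*y^2)/∂z = 3*y
  coefficient of dy ∧ dz: ∂f_3/∂y - ∂f_2/∂z = ∂(y*(3*x + 2*z))/∂y - ∂(-2*x*z - 2*y^2 + z^2)/∂z = 5*x
Assembling: d(omega) = (-6*y - 2*z) dx ∧ dy + (3*y) dx ∧ dz + (5*x) dy ∧ dz.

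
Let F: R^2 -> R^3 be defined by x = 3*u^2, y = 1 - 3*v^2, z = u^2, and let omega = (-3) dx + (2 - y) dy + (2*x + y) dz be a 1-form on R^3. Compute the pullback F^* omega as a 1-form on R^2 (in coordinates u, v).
F^* omega = (2*u*(6*u^2 - 3*v^2 - 8)) du + (-18*v^3 - 6*v) dv

Using F^*(f dg) = (f ∘ F) d(g ∘ F), substitute each coordinate x_i by F_i(u, v) in f_i, and replace dx_i by d F_i = (∂F_i/∂u) du + (∂F_i/∂v) dv.
  For the x component: f_1(F) = -3; d F_1 = (6*u) du + (0) dv
  For the y component: f_2(F) = 3*v^2 + 1; d F_2 = (0) du + (-6*v) dv
  For the z component: f_3(F) = 6*u^2 - 3*v^2 + 1; d F_3 = (2*u) du + (0) dv
Combining and collecting du, dv coefficients:
  coeff of du: 2*u*(6*u^2 - 3*v^2 - 8)
  coeff of dv: -18*v^3 - 6*v
F^* omega = (2*u*(6*u^2 - 3*v^2 - 8)) du + (-18*v^3 - 6*v) dv.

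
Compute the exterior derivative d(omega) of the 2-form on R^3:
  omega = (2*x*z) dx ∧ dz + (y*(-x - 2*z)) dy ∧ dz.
d(omega) = (-y) dx ∧ dy ∧ dz

For a 2-form omega = sum_{i<j} g_{ij} dx_i ∧ dx_j, the exterior derivative is
  d(omega) = sum_{i<j} d(g_{ij}) ∧ dx_i ∧ dx_j = sum_{i<j, k} (∂g_{ij}/∂x_k) dx_k ∧ dx_i ∧ dx_j.
Expand each term, using dx_k ∧ dx_i ∧ dx_j = sgn(permutation) dx_{(a)} ∧ dx_{(b)} ∧ dx_{(c)} with (a < b < c) sorted:
  d(y*(-x - 2*z)) includes (∂/∂x)(y*(-x - 2*z)) dx = (-y) dx, which multiplied by dy ∧ dz gives (-y) dx ∧ dy ∧ dz
Collecting like 3-forms: d(omega) = (-y) dx ∧ dy ∧ dz.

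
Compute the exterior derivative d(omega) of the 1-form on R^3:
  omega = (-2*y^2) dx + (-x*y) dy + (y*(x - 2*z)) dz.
d(omega) = (3*y) dx ∧ dy + (y) dx ∧ dz + (x - 2*z) dy ∧ dz

For a 1-form omega = sum_i f_i dx_i, the exterior derivative is
  d(omega) = sum_{i < j} (∂f_j/∂x_i - ∂f_i/∂x_j) dx_i ∧ dx_j.
  coefficient of dx ∧ dy: ∂f_2/∂x - ∂f_1/∂y = ∂(-x*y)/∂x - ∂(-2*y^2)/∂y = 3*y
  coefficient of dx ∧ dz: ∂f_3/∂x - ∂f_1/∂z = ∂(y*(x - 2*z))/∂x - ∂(-2*y^2)/∂z = y
  coefficient of dy ∧ dz: ∂f_3/∂y - ∂f_2/∂z = ∂(y*(x - 2*z))/∂y - ∂(-x*y)/∂z = x - 2*z
Assembling: d(omega) = (3*y) dx ∧ dy + (y) dx ∧ dz + (x - 2*z) dy ∧ dz.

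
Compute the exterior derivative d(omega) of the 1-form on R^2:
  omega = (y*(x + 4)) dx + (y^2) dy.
d(omega) = (-x - 4) dx ∧ dy

For a 1-form omega = sum_i f_i dx_i, the exterior derivative is
  d(omega) = sum_{i < j} (∂f_j/∂x_i - ∂f_i/∂x_j) dx_i ∧ dx_j.
  coefficient of dx ∧ dy: ∂f_2/∂x - ∂f_1/∂y = ∂(y^2)/∂x - ∂(y*(x + 4))/∂y = -x - 4
Assembling: d(omega) = (-x - 4) dx ∧ dy.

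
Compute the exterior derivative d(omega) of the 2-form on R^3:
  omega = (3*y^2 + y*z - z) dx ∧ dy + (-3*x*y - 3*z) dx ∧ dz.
d(omega) = (3*x + y - 1) dx ∧ dy ∧ dz

For a 2-form omega = sum_{i<j} g_{ij} dx_i ∧ dx_j, the exterior derivative is
  d(omega) = sum_{i<j} d(g_{ij}) ∧ dx_i ∧ dx_j = sum_{i<j, k} (∂g_{ij}/∂x_k) dx_k ∧ dx_i ∧ dx_j.
Expand each term, using dx_k ∧ dx_i ∧ dx_j = sgn(permutation) dx_{(a)} ∧ dx_{(b)} ∧ dx_{(c)} with (a < b < c) sorted:
  d(3*y^2 + y*z - z) includes (∂/∂z)(3*y^2 + y*z - z) dz = (y - 1) dz, which multiplied by dx ∧ dy gives (y - 1) dx ∧ dy ∧ dz
  d(-3*x*y - 3*z) includes (∂/∂y)(-3*x*y - 3*z) dy = (-3*x) dy, which multiplied by dx ∧ dz gives (3*x) dx ∧ dy ∧ dz
Collecting like 3-forms: d(omega) = (3*x + y - 1) dx ∧ dy ∧ dz.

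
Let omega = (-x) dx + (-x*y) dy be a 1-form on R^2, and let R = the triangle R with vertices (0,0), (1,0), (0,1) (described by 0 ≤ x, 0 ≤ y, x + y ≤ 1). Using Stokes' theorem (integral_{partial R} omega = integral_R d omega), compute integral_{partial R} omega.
integral_(partial R) omega = -1/6

Stokes: integral_partial_R omega = integral_R d omega with d omega = (∂Q/∂x - ∂P/∂y) dx ∧ dy.
  ∂Q/∂x = -y
  ∂P/∂y = 0
  integrand = ∂Q/∂x - ∂P/∂y = -y.
Integrating over R: integral_0^1 integral_0^{1-x} (-y) dy dx = -1/6.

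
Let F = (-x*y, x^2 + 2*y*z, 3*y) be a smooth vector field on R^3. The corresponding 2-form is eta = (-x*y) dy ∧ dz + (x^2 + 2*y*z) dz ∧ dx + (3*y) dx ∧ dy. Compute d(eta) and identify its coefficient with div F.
d(eta) = (-y + 2*z) dx ∧ dy ∧ dz; div F = -y + 2*z

For a 2-form in R^3 of the form above, applying d gives a 3-form with coefficient ∂P/∂x + ∂Q/∂y + ∂R/∂z:
  ∂P/∂x = -y
  ∂Q/∂y = 2*z
  ∂R/∂z = 0
Sum = -y + 2*z, which is exactly div F.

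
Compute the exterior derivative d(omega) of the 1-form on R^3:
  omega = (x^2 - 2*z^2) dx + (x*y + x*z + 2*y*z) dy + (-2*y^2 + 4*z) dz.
d(omega) = (y + z) dx ∧ dy + (4*z) dx ∧ dz + (-x - 6*y) dy ∧ dz

For a 1-form omega = sum_i f_i dx_i, the exterior derivative is
  d(omega) = sum_{i < j} (∂f_j/∂x_i - ∂f_i/∂x_j) dx_i ∧ dx_j.
  coefficient of dx ∧ dy: ∂f_2/∂x - ∂f_1/∂y = ∂(x*y + x*z + 2*y*z)/∂x - ∂(x^2 - 2*z^2)/∂y = y + z
  coefficient of dx ∧ dz: ∂f_3/∂x - ∂f_1/∂z = ∂(-2*y^2 + 4*z)/∂x - ∂(x^2 - 2*z^2)/∂z = 4*z
  coefficient of dy ∧ dz: ∂f_3/∂y - ∂f_2/∂z = ∂(-2*y^2 + 4*z)/∂y - ∂(x*y + x*z + 2*y*z)/∂z = -x - 6*y
Assembling: d(omega) = (y + z) dx ∧ dy + (4*z) dx ∧ dz + (-x - 6*y) dy ∧ dz.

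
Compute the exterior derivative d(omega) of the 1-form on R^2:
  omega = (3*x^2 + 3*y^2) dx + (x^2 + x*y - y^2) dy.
d(omega) = (2*x - 5*y) dx ∧ dy

For a 1-form omega = sum_i f_i dx_i, the exterior derivative is
  d(omega) = sum_{i < j} (∂f_j/∂x_i - ∂f_i/∂x_j) dx_i ∧ dx_j.
  coefficient of dx ∧ dy: ∂f_2/∂x - ∂f_1/∂y = ∂(x^2 + x*y - y^2)/∂x - ∂(3*x^2 + 3*y^2)/∂y = 2*x - 5*y
Assembling: d(omega) = (2*x - 5*y) dx ∧ dy.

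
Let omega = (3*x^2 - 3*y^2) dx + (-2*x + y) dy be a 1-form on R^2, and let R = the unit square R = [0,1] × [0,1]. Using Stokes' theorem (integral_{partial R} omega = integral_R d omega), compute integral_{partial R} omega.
integral_(partial R) omega = 1

Stokes: integral_partial_R omega = integral_R d omega with d omega = (∂Q/∂x - ∂P/∂y) dx ∧ dy.
  ∂Q/∂x = -2
  ∂P/∂y = -6*y
  integrand = ∂Q/∂x - ∂P/∂y = 6*y - 2.
Integrating over R: integral_0^1 integral_0^1 (6*y - 2) dx dy = 1.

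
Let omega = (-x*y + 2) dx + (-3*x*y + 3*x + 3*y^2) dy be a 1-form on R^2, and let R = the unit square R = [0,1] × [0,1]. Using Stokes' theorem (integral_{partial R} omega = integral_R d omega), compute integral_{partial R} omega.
integral_(partial R) omega = 2

Stokes: integral_partial_R omega = integral_R d omega with d omega = (∂Q/∂x - ∂P/∂y) dx ∧ dy.
  ∂Q/∂x = 3 - 3*y
  ∂P/∂y = -x
  integrand = ∂Q/∂x - ∂P/∂y = x - 3*y + 3.
Integrating over R: integral_0^1 integral_0^1 (x - 3*y + 3) dx dy = 2.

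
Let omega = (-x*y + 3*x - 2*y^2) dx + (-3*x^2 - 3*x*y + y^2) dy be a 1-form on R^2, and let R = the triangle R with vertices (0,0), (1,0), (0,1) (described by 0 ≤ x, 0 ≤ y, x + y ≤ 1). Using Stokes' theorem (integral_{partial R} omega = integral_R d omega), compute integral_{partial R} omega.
integral_(partial R) omega = -2/3

Stokes: integral_partial_R omega = integral_R d omega with d omega = (∂Q/∂x - ∂P/∂y) dx ∧ dy.
  ∂Q/∂x = -6*x - 3*y
  ∂P/∂y = -x - 4*y
  integrand = ∂Q/∂x - ∂P/∂y = -5*x + y.
Integrating over R: integral_0^1 integral_0^{1-x} (-5*x + y) dy dx = -2/3.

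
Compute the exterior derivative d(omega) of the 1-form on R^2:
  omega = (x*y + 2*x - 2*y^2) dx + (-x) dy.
d(omega) = (-x + 4*y - 1) dx ∧ dy

For a 1-form omega = sum_i f_i dx_i, the exterior derivative is
  d(omega) = sum_{i < j} (∂f_j/∂x_i - ∂f_i/∂x_j) dx_i ∧ dx_j.
  coefficient of dx ∧ dy: ∂f_2/∂x - ∂f_1/∂y = ∂(-x)/∂x - ∂(x*y + 2*x - 2*y^2)/∂y = -x + 4*y - 1
Assembling: d(omega) = (-x + 4*y - 1) dx ∧ dy.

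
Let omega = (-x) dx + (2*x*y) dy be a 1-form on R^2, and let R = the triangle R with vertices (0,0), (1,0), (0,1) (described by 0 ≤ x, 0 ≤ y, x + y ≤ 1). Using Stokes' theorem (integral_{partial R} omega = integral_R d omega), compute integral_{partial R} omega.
integral_(partial R) omega = 1/3

Stokes: integral_partial_R omega = integral_R d omega with d omega = (∂Q/∂x - ∂P/∂y) dx ∧ dy.
  ∂Q/∂x = 2*y
  ∂P/∂y = 0
  integrand = ∂Q/∂x - ∂P/∂y = 2*y.
Integrating over R: integral_0^1 integral_0^{1-x} (2*y) dy dx = 1/3.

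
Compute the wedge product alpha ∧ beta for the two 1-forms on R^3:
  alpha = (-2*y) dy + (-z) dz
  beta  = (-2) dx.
alpha ∧ beta = (-4*y) dx ∧ dy + (-2*z) dx ∧ dz

Distribute the wedge, using dx_i ∧ dx_j = -dx_j ∧ dx_i and dx_i ∧ dx_i = 0. For each pair (i, j) with i < j, the coefficient of dx_i ∧ dx_j in alpha ∧ beta is (alpha_i * beta_j - alpha_j * beta_i). Collecting: alpha ∧ beta = (-4*y) dx ∧ dy + (-2*z) dx ∧ dz.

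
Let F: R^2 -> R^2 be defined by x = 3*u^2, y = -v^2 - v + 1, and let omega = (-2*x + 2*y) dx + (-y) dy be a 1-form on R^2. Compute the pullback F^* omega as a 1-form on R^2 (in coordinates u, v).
F^* omega = (12*u*(-3*u^2 - v^2 - v + 1)) du + (-2*v^3 - 3*v^2 + v + 1) dv

Using F^*(f dg) = (f ∘ F) d(g ∘ F), substitute each coordinate x_i by F_i(u, v) in f_i, and replace dx_i by d F_i = (∂F_i/∂u) du + (∂F_i/∂v) dv.
  For the x component: f_1(F) = -6*u^2 - 2*v^2 - 2*v + 2; d F_1 = (6*u) du + (0) dv
  For the y component: f_2(F) = v^2 + v - 1; d F_2 = (0) du + (-2*v - 1) dv
Combining and collecting du, dv coefficients:
  coeff of du: 12*u*(-3*u^2 - v^2 - v + 1)
  coeff of dv: -2*v^3 - 3*v^2 + v + 1
F^* omega = (12*u*(-3*u^2 - v^2 - v + 1)) du + (-2*v^3 - 3*v^2 + v + 1) dv.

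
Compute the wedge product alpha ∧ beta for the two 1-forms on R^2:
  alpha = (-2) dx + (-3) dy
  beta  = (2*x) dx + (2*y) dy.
alpha ∧ beta = (6*x - 4*y) dx ∧ dy

Distribute the wedge, using dx_i ∧ dx_j = -dx_j ∧ dx_i and dx_i ∧ dx_i = 0. For each pair (i, j) with i < j, the coefficient of dx_i ∧ dx_j in alpha ∧ beta is (alpha_i * beta_j - alpha_j * beta_i). Collecting: alpha ∧ beta = (6*x - 4*y) dx ∧ dy.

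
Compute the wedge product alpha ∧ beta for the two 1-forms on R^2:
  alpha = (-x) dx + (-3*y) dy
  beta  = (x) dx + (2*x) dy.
alpha ∧ beta = (x*(-2*x + 3*y)) dx ∧ dy

Distribute the wedge, using dx_i ∧ dx_j = -dx_j ∧ dx_i and dx_i ∧ dx_i = 0. For each pair (i, j) with i < j, the coefficient of dx_i ∧ dx_j in alpha ∧ beta is (alpha_i * beta_j - alpha_j * beta_i). Collecting: alpha ∧ beta = (x*(-2*x + 3*y)) dx ∧ dy.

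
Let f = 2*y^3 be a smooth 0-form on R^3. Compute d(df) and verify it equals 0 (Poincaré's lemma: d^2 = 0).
d(df) = 0

Step 1: df = sum_i (∂f/∂x_i) dx_i = (0) dx + (6*y^2) dy + (0) dz.
Step 2: Apply d again. Using the 1-form formula, the coefficient of dx ∧ dy in d(df) is ∂^2 f/∂x ∂y - ∂^2 f/∂y ∂x = (0) - (0) = 0 (equality of mixed partials for smooth f).
Similarly for dx ∧ dz and dy ∧ dz — all coefficients vanish. So d(df) = 0.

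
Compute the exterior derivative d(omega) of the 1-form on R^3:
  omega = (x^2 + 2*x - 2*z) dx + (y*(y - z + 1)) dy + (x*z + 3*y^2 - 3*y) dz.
d(omega) = (z + 2) dx ∧ dz + (7*y - 3) dy ∧ dz

For a 1-form omega = sum_i f_i dx_i, the exterior derivative is
  d(omega) = sum_{i < j} (∂f_j/∂x_i - ∂f_i/∂x_j) dx_i ∧ dx_j.
  coefficient of dx ∧ dz: ∂f_3/∂x - ∂f_1/∂z = ∂(x*z + 3*y^2 - 3*y)/∂x - ∂(x^2 + 2*x - 2*z)/∂z = z + 2
  coefficient of dy ∧ dz: ∂f_3/∂y - ∂f_2/∂z = ∂(x*z + 3*y^2 - 3*y)/∂y - ∂(y*(y - z + 1))/∂z = 7*y - 3
Assembling: d(omega) = (z + 2) dx ∧ dz + (7*y - 3) dy ∧ dz.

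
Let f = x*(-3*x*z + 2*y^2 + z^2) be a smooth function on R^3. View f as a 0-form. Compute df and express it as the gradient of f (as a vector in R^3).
df = (-6*x*z + 2*y^2 + z^2) dx + (4*x*y) dy + (x*(-3*x + 2*z)) dz; grad f = (-6*x*z + 2*y^2 + z^2, 4*x*y, x*(-3*x + 2*z))

For a 0-form f, d f = (∂f/∂x) dx + (∂f/∂y) dy + (∂f/∂z) dz. The components of the vector representation are exactly the entries of grad f in Cartesian coordinates:
  ∂f/∂x = -6*x*z + 2*y^2 + z^2
  ∂f/∂y = 4*x*y
  ∂f/∂z = x*(-3*x + 2*z).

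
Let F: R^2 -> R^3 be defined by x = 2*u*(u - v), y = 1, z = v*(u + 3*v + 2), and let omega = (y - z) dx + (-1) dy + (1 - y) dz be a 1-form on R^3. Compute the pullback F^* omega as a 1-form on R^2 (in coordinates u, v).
F^* omega = (-4*u^2*v - 10*u*v^2 - 8*u*v + 4*u + 6*v^3 + 4*v^2 - 2*v) du + (2*u*(u*v + 3*v^2 + 2*v - 1)) dv

Using F^*(f dg) = (f ∘ F) d(g ∘ F), substitute each coordinate x_i by F_i(u, v) in f_i, and replace dx_i by d F_i = (∂F_i/∂u) du + (∂F_i/∂v) dv.
  For the x component: f_1(F) = -u*v - 3*v^2 - 2*v + 1; d F_1 = (4*u - 2*v) du + (-2*u) dv
  For the y component: f_2(F) = -1; d F_2 = (0) du + (0) dv
  For the z component: f_3(F) = 0; d F_3 = (v) du + (u + 6*v + 2) dv
Combining and collecting du, dv coefficients:
  coeff of du: -4*u^2*v - 10*u*v^2 - 8*u*v + 4*u + 6*v^3 + 4*v^2 - 2*v
  coeff of dv: 2*u*(u*v + 3*v^2 + 2*v - 1)
F^* omega = (-4*u^2*v - 10*u*v^2 - 8*u*v + 4*u + 6*v^3 + 4*v^2 - 2*v) du + (2*u*(u*v + 3*v^2 + 2*v - 1)) dv.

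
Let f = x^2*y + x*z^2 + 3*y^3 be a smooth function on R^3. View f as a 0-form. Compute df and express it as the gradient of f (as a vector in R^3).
df = (2*x*y + z^2) dx + (x^2 + 9*y^2) dy + (2*x*z) dz; grad f = (2*x*y + z^2, x^2 + 9*y^2, 2*x*z)

For a 0-form f, d f = (∂f/∂x) dx + (∂f/∂y) dy + (∂f/∂z) dz. The components of the vector representation are exactly the entries of grad f in Cartesian coordinates:
  ∂f/∂x = 2*x*y + z^2
  ∂f/∂y = x^2 + 9*y^2
  ∂f/∂z = 2*x*z.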